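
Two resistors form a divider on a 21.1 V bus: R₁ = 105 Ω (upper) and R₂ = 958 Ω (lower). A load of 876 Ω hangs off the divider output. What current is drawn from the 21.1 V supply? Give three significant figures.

R₂‖R_L = 457.6 Ω, so the source sees R₁ + R₂‖R_L = 562.6 Ω.
I = 21.1 V / 562.6 Ω = 37.5 mA.

I ≈ 37.5 mA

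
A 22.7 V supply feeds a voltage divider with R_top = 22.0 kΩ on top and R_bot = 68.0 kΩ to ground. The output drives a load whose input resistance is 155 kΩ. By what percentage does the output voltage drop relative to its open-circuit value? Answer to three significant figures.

9.69 %

The divider's output (Thévenin) resistance is R_top‖R_bot = 16.62 kΩ.
Fractional drop under load = R_th/(R_th + R_L) = 16.62 / (16.62 + 155) = 0.09685.
So the output falls by 9.69 %.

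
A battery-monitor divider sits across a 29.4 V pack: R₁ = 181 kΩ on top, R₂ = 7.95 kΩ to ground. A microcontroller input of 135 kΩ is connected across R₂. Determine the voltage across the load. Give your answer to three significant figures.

The load sits in parallel with R₂: R₂‖R_L = (7.95 × 135) / (7.95 + 135) = 7.508 kΩ.
V_out = 29.4 × 7.508 / (181 + 7.508) = 29.4 × 7.508/188.5 = 1.17 V.

V_out ≈ 1.17 V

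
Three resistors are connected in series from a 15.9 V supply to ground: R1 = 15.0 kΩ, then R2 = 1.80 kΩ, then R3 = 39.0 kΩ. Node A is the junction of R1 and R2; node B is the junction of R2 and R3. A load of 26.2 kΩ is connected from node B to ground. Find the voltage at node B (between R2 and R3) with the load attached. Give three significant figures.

V ≈ 7.67 V

At node B, R3 is in parallel with the load: R3‖R_L = 15.67 kΩ.
Below node A the resistance is R2 + (R3‖R_L) = 17.47 kΩ, so V_A = 15.9 × 17.47/32.47 = 8.555 V.
Then V_B = V_A × (R3‖R_L)/(R2 + R3‖R_L) = 8.555 × 15.67/17.47 = 7.67 V.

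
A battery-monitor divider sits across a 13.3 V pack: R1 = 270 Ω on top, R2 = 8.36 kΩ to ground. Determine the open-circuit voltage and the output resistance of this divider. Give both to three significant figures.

V_th = 12.9 V, R_th = 262 Ω

V_th is the open-circuit tap voltage: 13.3 × 8360/(270 + 8360) = 12.9 V.
With the supply zeroed, R1 and R2 appear in parallel from the tap: R_th = R1‖R2 = (270 × 8360)/8630 = 262 Ω.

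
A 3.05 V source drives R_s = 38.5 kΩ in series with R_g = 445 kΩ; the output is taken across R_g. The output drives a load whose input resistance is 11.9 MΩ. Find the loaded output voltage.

The load sits in parallel with R_g: R_g‖R_L = (445 × 11900) / (445 + 11900) = 429.0 kΩ.
V_out = 3.05 × 429.0 / (38.5 + 429.0) = 3.05 × 429.0/467.5 = 2.80 V.

V_out ≈ 2.80 V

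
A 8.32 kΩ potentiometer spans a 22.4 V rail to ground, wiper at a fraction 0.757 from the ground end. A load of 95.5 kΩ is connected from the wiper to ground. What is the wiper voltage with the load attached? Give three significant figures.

V ≈ 16.7 V

The wiper splits the pot into (1−α)R = 2.022 kΩ above and αR = 6.298 kΩ below.
Lower section ‖ load = 5.909 kΩ.
V_wiper = 22.4 × 5.909/(2.022 + 5.909) = 16.7 V.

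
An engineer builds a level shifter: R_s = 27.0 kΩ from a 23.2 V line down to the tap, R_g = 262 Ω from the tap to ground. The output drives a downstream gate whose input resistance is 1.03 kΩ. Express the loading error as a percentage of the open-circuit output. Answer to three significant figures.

The divider's output (Thévenin) resistance is R_s‖R_g = 259.5 Ω.
Fractional drop under load = R_th/(R_th + R_L) = 259.5 / (259.5 + 1030) = 0.2012.
So the output falls by 20.1 %.

20.1 %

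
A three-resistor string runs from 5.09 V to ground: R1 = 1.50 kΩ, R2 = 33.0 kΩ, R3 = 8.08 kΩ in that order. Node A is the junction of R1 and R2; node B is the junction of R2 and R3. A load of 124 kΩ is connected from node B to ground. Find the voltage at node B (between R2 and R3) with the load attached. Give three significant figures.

At node B, R3 is in parallel with the load: R3‖R_L = 7.586 kΩ.
Below node A the resistance is R2 + (R3‖R_L) = 40.59 kΩ, so V_A = 5.09 × 40.59/42.09 = 4.909 V.
Then V_B = V_A × (R3‖R_L)/(R2 + R3‖R_L) = 4.909 × 7.586/40.59 = 0.917 V.

V ≈ 0.917 V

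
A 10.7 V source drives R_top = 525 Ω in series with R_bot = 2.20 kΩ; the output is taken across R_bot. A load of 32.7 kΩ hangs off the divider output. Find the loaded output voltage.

The load sits in parallel with R_bot: R_bot‖R_L = (2200 × 32700) / (2200 + 32700) = 2061 Ω.
V_out = 10.7 × 2061 / (525 + 2061) = 10.7 × 2061/2586 = 8.53 V.
(Unloaded it would have been 8.64 V.)

V_out ≈ 8.53 V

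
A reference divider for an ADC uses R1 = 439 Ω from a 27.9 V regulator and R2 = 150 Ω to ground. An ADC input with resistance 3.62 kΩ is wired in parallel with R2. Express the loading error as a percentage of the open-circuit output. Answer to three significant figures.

The divider's output (Thévenin) resistance is R1‖R2 = 111.8 Ω.
Fractional drop under load = R_th/(R_th + R_L) = 111.8 / (111.8 + 3620) = 0.02996.
So the output falls by 3.00 %.

3.00 %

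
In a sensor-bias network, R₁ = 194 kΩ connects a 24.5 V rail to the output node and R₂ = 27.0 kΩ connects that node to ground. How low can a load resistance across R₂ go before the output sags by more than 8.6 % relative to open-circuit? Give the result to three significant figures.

Output resistance R_th = R₁‖R₂ = (194 × 27.0)/221.0 = 23.70 kΩ.
The fractional drop is R_th/(R_th + R_L); requiring this ≤ 0.0860 gives R_L ≥ R_th(1/0.0860 − 1) = 23.70 × 10.63 = 252 kΩ.

R_L(min) ≈ 252 kΩ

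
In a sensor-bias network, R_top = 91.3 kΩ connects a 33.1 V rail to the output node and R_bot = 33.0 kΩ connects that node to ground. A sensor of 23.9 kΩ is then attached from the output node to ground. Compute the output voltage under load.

The load sits in parallel with R_bot: R_bot‖R_L = (33.0 × 23.9) / (33.0 + 23.9) = 13.86 kΩ.
V_out = 33.1 × 13.86 / (91.3 + 13.86) = 33.1 × 13.86/105.2 = 4.36 V.
(Unloaded it would have been 8.79 V.)

V_out ≈ 4.36 V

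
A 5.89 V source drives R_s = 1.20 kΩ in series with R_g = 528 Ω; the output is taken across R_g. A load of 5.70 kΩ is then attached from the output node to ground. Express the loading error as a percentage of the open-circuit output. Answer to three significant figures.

The divider's output (Thévenin) resistance is R_s‖R_g = 366.7 Ω.
Fractional drop under load = R_th/(R_th + R_L) = 366.7 / (366.7 + 5700) = 0.06044.
So the output falls by 6.04 %.

6.04 %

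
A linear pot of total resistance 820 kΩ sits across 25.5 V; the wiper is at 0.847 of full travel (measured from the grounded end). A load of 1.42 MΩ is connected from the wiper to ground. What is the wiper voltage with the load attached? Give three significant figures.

V ≈ 20.1 V

The wiper splits the pot into (1−α)R = 125.5 kΩ above and αR = 694.5 kΩ below.
Lower section ‖ load = 466.4 kΩ.
V_wiper = 25.5 × 466.4/(125.5 + 466.4) = 20.1 V.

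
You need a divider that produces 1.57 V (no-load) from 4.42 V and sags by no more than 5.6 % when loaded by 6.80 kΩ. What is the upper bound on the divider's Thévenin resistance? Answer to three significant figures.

Loading drop = R_th/(R_th + R_L) ≤ 0.0560, so R_th ≤ R_L · ε/(1−ε) = 6.80 kΩ × 0.0560/0.9440 = 403 Ω.

R_th ≤ 403 Ω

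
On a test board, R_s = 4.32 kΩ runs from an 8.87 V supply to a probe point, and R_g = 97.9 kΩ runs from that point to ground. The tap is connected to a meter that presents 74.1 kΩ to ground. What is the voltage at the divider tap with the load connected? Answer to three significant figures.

The load sits in parallel with R_g: R_g‖R_L = (97.9 × 74.1) / (97.9 + 74.1) = 42.18 kΩ.
V_out = 8.87 × 42.18 / (4.32 + 42.18) = 8.87 × 42.18/46.50 = 8.05 V.
(Unloaded it would have been 8.50 V.)

V_out ≈ 8.05 V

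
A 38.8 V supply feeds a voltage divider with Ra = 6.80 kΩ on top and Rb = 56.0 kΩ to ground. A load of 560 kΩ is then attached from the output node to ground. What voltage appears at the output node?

V_out ≈ 34.2 V

The load sits in parallel with Rb: Rb‖R_L = (56.0 × 560) / (56.0 + 560) = 50.91 kΩ.
V_out = 38.8 × 50.91 / (6.80 + 50.91) = 38.8 × 50.91/57.71 = 34.2 V.
(Unloaded it would have been 34.6 V.)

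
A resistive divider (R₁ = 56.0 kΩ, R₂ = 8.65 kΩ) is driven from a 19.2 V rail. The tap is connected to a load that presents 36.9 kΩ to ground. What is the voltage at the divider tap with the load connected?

V_out ≈ 2.14 V

The load sits in parallel with R₂: R₂‖R_L = (8.65 × 36.9) / (8.65 + 36.9) = 7.007 kΩ.
V_out = 19.2 × 7.007 / (56.0 + 7.007) = 19.2 × 7.007/63.01 = 2.14 V.
(Unloaded it would have been 2.57 V.)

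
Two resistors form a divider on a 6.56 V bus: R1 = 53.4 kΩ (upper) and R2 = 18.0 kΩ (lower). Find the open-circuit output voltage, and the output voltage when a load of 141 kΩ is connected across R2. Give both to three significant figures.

Unloaded: 1.65 V; loaded: 1.51 V

Open-circuit: V = 6.56 × 18.0/(53.4 + 18.0) = 1.65 V.
With the load, R2 becomes R2‖R_L = 15.96 kΩ, so V = 6.56 × 15.96/69.36 = 1.51 V.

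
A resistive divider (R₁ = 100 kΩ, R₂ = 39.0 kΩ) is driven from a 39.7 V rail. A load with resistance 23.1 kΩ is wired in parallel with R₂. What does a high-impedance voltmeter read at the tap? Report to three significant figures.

V_out ≈ 5.03 V

The load sits in parallel with R₂: R₂‖R_L = (39.0 × 23.1) / (39.0 + 23.1) = 14.51 kΩ.
V_out = 39.7 × 14.51 / (100 + 14.51) = 39.7 × 14.51/114.5 = 5.03 V.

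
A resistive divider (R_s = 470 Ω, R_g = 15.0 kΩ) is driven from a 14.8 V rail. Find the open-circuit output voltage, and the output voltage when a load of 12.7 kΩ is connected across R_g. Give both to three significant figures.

Open-circuit: V = 14.8 × 15000/(470 + 15000) = 14.4 V.
With the load, R_g becomes R_g‖R_L = 6877 Ω, so V = 14.8 × 6877/7347 = 13.9 V.

Unloaded: 14.4 V; loaded: 13.9 V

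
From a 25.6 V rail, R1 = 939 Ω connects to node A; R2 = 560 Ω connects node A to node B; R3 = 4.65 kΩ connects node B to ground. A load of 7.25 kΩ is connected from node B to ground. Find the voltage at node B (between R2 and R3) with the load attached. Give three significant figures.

V ≈ 16.7 V

At node B, R3 is in parallel with the load: R3‖R_L = 2833 Ω.
Below node A the resistance is R2 + (R3‖R_L) = 3393 Ω, so V_A = 25.6 × 3393/4332 = 20.05 V.
Then V_B = V_A × (R3‖R_L)/(R2 + R3‖R_L) = 20.05 × 2833/3393 = 16.7 V.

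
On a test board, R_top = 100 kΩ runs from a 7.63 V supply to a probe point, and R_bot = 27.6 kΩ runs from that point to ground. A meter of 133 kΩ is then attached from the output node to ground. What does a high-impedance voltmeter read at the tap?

The load sits in parallel with R_bot: R_bot‖R_L = (27.6 × 133) / (27.6 + 133) = 22.86 kΩ.
V_out = 7.63 × 22.86 / (100 + 22.86) = 7.63 × 22.86/122.9 = 1.42 V.
(Unloaded it would have been 1.65 V.)

V_out ≈ 1.42 V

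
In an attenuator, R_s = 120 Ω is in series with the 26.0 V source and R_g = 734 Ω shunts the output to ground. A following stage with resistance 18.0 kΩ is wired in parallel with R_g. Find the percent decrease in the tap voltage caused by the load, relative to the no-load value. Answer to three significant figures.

The divider's output (Thévenin) resistance is R_s‖R_g = 103.1 Ω.
Fractional drop under load = R_th/(R_th + R_L) = 103.1 / (103.1 + 18000) = 0.005697.
So the output falls by 0.570 %.

0.570 %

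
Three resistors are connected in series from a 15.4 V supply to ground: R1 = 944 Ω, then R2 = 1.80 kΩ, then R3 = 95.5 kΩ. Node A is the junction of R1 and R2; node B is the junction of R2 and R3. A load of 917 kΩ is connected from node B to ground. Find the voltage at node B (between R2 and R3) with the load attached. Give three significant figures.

At node B, R3 is in parallel with the load: R3‖R_L = 86490 Ω.
Below node A the resistance is R2 + (R3‖R_L) = 88290 Ω, so V_A = 15.4 × 88290/89240 = 15.24 V.
Then V_B = V_A × (R3‖R_L)/(R2 + R3‖R_L) = 15.24 × 86490/88290 = 14.9 V.

V ≈ 14.9 V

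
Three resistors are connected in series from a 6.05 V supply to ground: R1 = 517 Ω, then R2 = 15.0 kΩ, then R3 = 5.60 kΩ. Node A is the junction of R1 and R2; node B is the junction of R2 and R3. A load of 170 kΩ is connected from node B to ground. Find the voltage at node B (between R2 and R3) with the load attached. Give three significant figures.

V ≈ 1.57 V

At node B, R3 is in parallel with the load: R3‖R_L = 5421 Ω.
Below node A the resistance is R2 + (R3‖R_L) = 20420 Ω, so V_A = 6.05 × 20420/20940 = 5.901 V.
Then V_B = V_A × (R3‖R_L)/(R2 + R3‖R_L) = 5.901 × 5421/20420 = 1.57 V.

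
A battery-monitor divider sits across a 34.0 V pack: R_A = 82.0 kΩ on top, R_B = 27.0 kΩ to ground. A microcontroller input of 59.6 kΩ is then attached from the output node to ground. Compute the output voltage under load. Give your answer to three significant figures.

V_out ≈ 6.28 V

The load sits in parallel with R_B: R_B‖R_L = (27.0 × 59.6) / (27.0 + 59.6) = 18.58 kΩ.
V_out = 34.0 × 18.58 / (82.0 + 18.58) = 34.0 × 18.58/100.6 = 6.28 V.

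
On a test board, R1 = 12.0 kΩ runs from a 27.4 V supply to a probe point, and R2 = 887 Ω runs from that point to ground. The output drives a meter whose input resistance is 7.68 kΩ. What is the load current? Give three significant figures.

I_L ≈ 0.222 mA

R2‖R_L = 795.2 Ω; V_out = 27.4 × 795.2/12800 = 1.703 V.
I_L = V_out / R_L = 1.703 / 7.68 kΩ = 0.222 mA.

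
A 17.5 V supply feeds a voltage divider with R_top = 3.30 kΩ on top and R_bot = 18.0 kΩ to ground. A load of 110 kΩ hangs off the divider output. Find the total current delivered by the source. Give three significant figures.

I ≈ 0.932 mA

R_bot‖R_L = 15.47 kΩ, so the source sees R_top + R_bot‖R_L = 18.77 kΩ.
I = 17.5 V / 18.77 kΩ = 0.932 mA.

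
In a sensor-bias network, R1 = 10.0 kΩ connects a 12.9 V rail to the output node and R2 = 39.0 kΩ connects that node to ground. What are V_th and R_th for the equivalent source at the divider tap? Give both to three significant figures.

V_th is the open-circuit tap voltage: 12.9 × 39.0/(10.0 + 39.0) = 10.3 V.
With the supply zeroed, R1 and R2 appear in parallel from the tap: R_th = R1‖R2 = (10.0 × 39.0)/49.00 = 7.96 kΩ.

V_th = 10.3 V, R_th = 7.96 kΩ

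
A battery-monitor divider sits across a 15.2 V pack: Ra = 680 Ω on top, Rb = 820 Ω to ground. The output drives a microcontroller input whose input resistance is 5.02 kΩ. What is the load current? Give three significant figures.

I_L ≈ 1.54 mA

Rb‖R_L = 704.9 Ω; V_out = 15.2 × 704.9/1385 = 7.736 V.
I_L = V_out / R_L = 7.736 / 5.02 kΩ = 1.54 mA.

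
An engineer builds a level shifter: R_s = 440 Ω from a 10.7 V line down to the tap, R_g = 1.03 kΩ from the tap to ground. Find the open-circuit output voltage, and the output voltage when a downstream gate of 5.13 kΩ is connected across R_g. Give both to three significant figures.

Unloaded: 7.50 V; loaded: 7.07 V

Open-circuit: V = 10.7 × 1030/(440 + 1030) = 7.50 V.
With the load, R_g becomes R_g‖R_L = 857.8 Ω, so V = 10.7 × 857.8/1298 = 7.07 V.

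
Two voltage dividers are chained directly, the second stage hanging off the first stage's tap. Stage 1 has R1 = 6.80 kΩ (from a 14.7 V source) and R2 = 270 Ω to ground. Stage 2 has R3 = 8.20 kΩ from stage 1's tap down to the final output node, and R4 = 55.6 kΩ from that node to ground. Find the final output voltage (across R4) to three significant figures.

V_out ≈ 0.487 V

Stage 2 presents R3+R4 = 63800 Ω as a load on stage 1's tap.
Stage 1's lower leg becomes R2‖(R3+R4) = 268.9 Ω, so V_mid = 14.7 × 268.9/7069 = 0.5591 V.
Stage 2 is itself unloaded: V_out = V_mid × R4/(R3+R4) = 0.5591 × 55600/63800 = 0.487 V.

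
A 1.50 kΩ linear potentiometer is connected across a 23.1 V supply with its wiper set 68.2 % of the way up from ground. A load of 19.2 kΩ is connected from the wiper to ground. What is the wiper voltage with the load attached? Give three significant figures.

The wiper splits the pot into (1−α)R = 477.0 Ω above and αR = 1023 Ω below.
Lower section ‖ load = 971.3 Ω.
V_wiper = 23.1 × 971.3/(477.0 + 971.3) = 15.5 V.

V ≈ 15.5 V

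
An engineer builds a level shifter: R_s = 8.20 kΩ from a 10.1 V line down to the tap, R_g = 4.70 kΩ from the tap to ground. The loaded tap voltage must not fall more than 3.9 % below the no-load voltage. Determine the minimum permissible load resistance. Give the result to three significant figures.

Output resistance R_th = R_s‖R_g = (8.20 × 4.70)/12.90 = 2.988 kΩ.
The fractional drop is R_th/(R_th + R_L); requiring this ≤ 0.0390 gives R_L ≥ R_th(1/0.0390 − 1) = 2.988 × 24.64 = 73.6 kΩ.

R_L(min) ≈ 73.6 kΩ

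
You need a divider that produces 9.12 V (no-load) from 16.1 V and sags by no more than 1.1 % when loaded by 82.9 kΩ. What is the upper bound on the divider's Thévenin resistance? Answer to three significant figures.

R_th ≤ 922 Ω

Loading drop = R_th/(R_th + R_L) ≤ 0.0110, so R_th ≤ R_L · ε/(1−ε) = 82.9 kΩ × 0.0110/0.9890 = 922 Ω.
(Any R1, R2 with R2/(R1+R2) = 0.566 and R1‖R2 ≤ 922 Ω will meet the spec.)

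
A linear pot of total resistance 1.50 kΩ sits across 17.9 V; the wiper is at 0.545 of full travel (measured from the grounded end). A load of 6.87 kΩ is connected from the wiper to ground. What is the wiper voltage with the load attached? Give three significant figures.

V ≈ 9.25 V

The wiper splits the pot into (1−α)R = 682.5 Ω above and αR = 817.5 Ω below.
Lower section ‖ load = 730.6 Ω.
V_wiper = 17.9 × 730.6/(682.5 + 730.6) = 9.25 V.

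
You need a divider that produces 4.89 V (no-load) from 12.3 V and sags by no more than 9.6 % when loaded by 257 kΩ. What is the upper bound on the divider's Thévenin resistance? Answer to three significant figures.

R_th ≤ 27.3 kΩ

Loading drop = R_th/(R_th + R_L) ≤ 0.0960, so R_th ≤ R_L · ε/(1−ε) = 257 kΩ × 0.0960/0.9040 = 27.3 kΩ.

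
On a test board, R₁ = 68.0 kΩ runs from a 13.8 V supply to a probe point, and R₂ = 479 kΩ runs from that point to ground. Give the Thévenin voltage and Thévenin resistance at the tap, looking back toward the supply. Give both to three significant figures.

V_th = 12.1 V, R_th = 59.5 kΩ

V_th is the open-circuit tap voltage: 13.8 × 479/(68.0 + 479) = 12.1 V.
With the supply zeroed, R₁ and R₂ appear in parallel from the tap: R_th = R₁‖R₂ = (68.0 × 479)/547.0 = 59.5 kΩ.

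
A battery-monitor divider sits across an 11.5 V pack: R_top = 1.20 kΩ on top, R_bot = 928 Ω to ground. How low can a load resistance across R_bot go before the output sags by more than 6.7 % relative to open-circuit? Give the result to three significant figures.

R_L(min) ≈ 7.29 kΩ

Output resistance R_th = R_top‖R_bot = (1200 × 928)/2128 = 523.3 Ω.
The fractional drop is R_th/(R_th + R_L); requiring this ≤ 0.0670 gives R_L ≥ R_th(1/0.0670 − 1) = 523.3 × 13.93 = 7.29 kΩ.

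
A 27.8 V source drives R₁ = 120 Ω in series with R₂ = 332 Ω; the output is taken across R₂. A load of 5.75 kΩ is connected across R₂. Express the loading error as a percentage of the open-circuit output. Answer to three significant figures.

The divider's output (Thévenin) resistance is R₁‖R₂ = 88.14 Ω.
Fractional drop under load = R_th/(R_th + R_L) = 88.14 / (88.14 + 5750) = 0.01510.
So the output falls by 1.51 %.

1.51 %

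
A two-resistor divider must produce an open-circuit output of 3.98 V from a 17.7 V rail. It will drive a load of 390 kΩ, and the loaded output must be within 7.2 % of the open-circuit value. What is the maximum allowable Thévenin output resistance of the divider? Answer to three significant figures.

R_th ≤ 30.3 kΩ

Loading drop = R_th/(R_th + R_L) ≤ 0.0720, so R_th ≤ R_L · ε/(1−ε) = 390 kΩ × 0.0720/0.9280 = 30.3 kΩ.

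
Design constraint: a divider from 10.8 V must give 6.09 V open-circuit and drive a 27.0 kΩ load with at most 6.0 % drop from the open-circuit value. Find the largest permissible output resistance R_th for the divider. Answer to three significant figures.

R_th ≤ 1.72 kΩ

Loading drop = R_th/(R_th + R_L) ≤ 0.0600, so R_th ≤ R_L · ε/(1−ε) = 27.0 kΩ × 0.0600/0.9400 = 1.72 kΩ.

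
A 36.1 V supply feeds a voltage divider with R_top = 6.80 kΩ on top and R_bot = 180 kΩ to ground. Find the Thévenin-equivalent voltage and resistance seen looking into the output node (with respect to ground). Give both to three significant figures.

V_th = 34.8 V, R_th = 6.55 kΩ

V_th is the open-circuit tap voltage: 36.1 × 180/(6.80 + 180) = 34.8 V.
With the supply zeroed, R_top and R_bot appear in parallel from the tap: R_th = R_top‖R_bot = (6.80 × 180)/186.8 = 6.55 kΩ.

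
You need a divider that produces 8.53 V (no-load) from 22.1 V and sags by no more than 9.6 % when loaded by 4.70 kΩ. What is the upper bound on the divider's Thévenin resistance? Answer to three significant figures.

Loading drop = R_th/(R_th + R_L) ≤ 0.0960, so R_th ≤ R_L · ε/(1−ε) = 4.70 kΩ × 0.0960/0.9040 = 499 Ω.
(Any R1, R2 with R2/(R1+R2) = 0.386 and R1‖R2 ≤ 499 Ω will meet the spec.)

R_th ≤ 499 Ω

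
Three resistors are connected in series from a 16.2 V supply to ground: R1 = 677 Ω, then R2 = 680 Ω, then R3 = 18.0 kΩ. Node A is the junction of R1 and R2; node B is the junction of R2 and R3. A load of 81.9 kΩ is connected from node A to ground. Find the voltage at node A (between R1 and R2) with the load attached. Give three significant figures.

V ≈ 15.5 V

Below node A the series string R2+R3 = 18680 Ω sits in parallel with the 81900 Ω load: 15210 Ω.
V_A = 16.2 × 15210/(677 + 15210) = 15.5 V.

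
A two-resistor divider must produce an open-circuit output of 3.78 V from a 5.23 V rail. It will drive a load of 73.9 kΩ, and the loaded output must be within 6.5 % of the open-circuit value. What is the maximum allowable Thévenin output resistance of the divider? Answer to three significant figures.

Loading drop = R_th/(R_th + R_L) ≤ 0.0650, so R_th ≤ R_L · ε/(1−ε) = 73.9 kΩ × 0.0650/0.9350 = 5.14 kΩ.
(Any R1, R2 with R2/(R1+R2) = 0.723 and R1‖R2 ≤ 5.14 kΩ will meet the spec.)

R_th ≤ 5.14 kΩ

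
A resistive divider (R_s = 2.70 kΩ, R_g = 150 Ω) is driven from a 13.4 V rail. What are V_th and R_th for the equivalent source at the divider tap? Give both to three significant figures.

V_th = 0.705 V, R_th = 142 Ω

V_th is the open-circuit tap voltage: 13.4 × 150/(2700 + 150) = 0.705 V.
With the supply zeroed, R_s and R_g appear in parallel from the tap: R_th = R_s‖R_g = (2700 × 150)/2850 = 142 Ω.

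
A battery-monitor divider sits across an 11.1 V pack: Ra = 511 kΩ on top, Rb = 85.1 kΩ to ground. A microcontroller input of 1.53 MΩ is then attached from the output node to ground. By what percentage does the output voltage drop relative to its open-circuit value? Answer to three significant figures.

4.55 %

The divider's output (Thévenin) resistance is Ra‖Rb = 72.95 kΩ.
Fractional drop under load = R_th/(R_th + R_L) = 72.95 / (72.95 + 1530) = 0.04551.
So the output falls by 4.55 %.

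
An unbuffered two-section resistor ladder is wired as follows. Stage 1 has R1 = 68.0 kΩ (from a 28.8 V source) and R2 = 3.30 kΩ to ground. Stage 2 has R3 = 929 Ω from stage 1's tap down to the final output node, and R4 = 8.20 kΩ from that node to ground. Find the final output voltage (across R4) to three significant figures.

V_out ≈ 0.890 V

Stage 2 presents R3+R4 = 9129 Ω as a load on stage 1's tap.
Stage 1's lower leg becomes R2‖(R3+R4) = 2424 Ω, so V_mid = 28.8 × 2424/70420 = 0.9912 V.
Stage 2 is itself unloaded: V_out = V_mid × R4/(R3+R4) = 0.9912 × 8200/9129 = 0.890 V.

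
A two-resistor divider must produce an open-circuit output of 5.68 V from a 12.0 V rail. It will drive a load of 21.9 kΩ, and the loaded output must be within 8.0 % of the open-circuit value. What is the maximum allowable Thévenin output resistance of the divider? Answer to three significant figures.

Loading drop = R_th/(R_th + R_L) ≤ 0.0800, so R_th ≤ R_L · ε/(1−ε) = 21.9 kΩ × 0.0800/0.9200 = 1.90 kΩ.
(Any R1, R2 with R2/(R1+R2) = 0.473 and R1‖R2 ≤ 1.90 kΩ will meet the spec.)

R_th ≤ 1.90 kΩ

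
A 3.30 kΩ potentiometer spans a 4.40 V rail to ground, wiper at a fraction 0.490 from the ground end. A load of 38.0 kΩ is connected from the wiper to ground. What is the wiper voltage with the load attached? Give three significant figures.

The wiper splits the pot into (1−α)R = 1.683 kΩ above and αR = 1.617 kΩ below.
Lower section ‖ load = 1.551 kΩ.
V_wiper = 4.40 × 1.551/(1.683 + 1.551) = 2.11 V.

V ≈ 2.11 V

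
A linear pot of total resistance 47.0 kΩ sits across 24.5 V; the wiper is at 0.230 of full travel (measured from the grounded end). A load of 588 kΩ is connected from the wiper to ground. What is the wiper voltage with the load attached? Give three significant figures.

V ≈ 5.56 V

The wiper splits the pot into (1−α)R = 36.19 kΩ above and αR = 10.81 kΩ below.
Lower section ‖ load = 10.61 kΩ.
V_wiper = 24.5 × 10.61/(36.19 + 10.61) = 5.56 V.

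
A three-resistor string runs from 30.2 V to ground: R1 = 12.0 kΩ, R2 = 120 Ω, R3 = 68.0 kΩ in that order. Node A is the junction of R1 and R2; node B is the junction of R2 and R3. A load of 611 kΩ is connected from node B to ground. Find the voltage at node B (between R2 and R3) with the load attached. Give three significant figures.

V ≈ 25.2 V

At node B, R3 is in parallel with the load: R3‖R_L = 61190 Ω.
Below node A the resistance is R2 + (R3‖R_L) = 61310 Ω, so V_A = 30.2 × 61310/73310 = 25.26 V.
Then V_B = V_A × (R3‖R_L)/(R2 + R3‖R_L) = 25.26 × 61190/61310 = 25.2 V.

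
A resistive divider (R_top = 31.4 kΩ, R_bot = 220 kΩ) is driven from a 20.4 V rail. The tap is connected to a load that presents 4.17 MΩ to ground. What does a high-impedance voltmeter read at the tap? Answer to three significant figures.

V_out ≈ 17.7 V

The load sits in parallel with R_bot: R_bot‖R_L = (220 × 4170) / (220 + 4170) = 209.0 kΩ.
V_out = 20.4 × 209.0 / (31.4 + 209.0) = 20.4 × 209.0/240.4 = 17.7 V.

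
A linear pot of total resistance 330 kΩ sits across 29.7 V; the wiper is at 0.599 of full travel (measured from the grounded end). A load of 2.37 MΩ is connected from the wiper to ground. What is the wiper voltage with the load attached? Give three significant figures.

V ≈ 17.2 V

The wiper splits the pot into (1−α)R = 132.3 kΩ above and αR = 197.7 kΩ below.
Lower section ‖ load = 182.5 kΩ.
V_wiper = 29.7 × 182.5/(132.3 + 182.5) = 17.2 V.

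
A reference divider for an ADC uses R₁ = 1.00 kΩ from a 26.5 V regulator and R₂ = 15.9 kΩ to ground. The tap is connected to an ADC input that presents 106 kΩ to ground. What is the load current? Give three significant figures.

R₂‖R_L = 13.83 kΩ; V_out = 26.5 × 13.83/14.83 = 24.71 V.
I_L = V_out / R_L = 24.71 / 106 kΩ = 0.233 mA.

I_L ≈ 0.233 mA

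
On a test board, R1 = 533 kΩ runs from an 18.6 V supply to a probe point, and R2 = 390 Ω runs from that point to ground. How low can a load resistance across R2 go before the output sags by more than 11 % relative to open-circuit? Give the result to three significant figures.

R_L(min) ≈ 3.15 kΩ

Output resistance R_th = R1‖R2 = (533000 × 390)/533400 = 389.7 Ω.
The fractional drop is R_th/(R_th + R_L); requiring this ≤ 0.110 gives R_L ≥ R_th(1/0.110 − 1) = 389.7 × 8.091 = 3.15 kΩ.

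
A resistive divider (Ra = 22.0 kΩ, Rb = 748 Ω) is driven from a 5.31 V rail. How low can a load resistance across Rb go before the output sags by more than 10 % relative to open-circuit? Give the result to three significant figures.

Output resistance R_th = Ra‖Rb = (22000 × 748)/22750 = 723.4 Ω.
The fractional drop is R_th/(R_th + R_L); requiring this ≤ 0.100 gives R_L ≥ R_th(1/0.100 − 1) = 723.4 × 9.000 = 6.51 kΩ.

R_L(min) ≈ 6.51 kΩ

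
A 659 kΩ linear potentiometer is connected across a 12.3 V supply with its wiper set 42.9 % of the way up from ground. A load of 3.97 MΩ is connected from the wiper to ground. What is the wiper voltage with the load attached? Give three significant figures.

The wiper splits the pot into (1−α)R = 376.3 kΩ above and αR = 282.7 kΩ below.
Lower section ‖ load = 263.9 kΩ.
V_wiper = 12.3 × 263.9/(376.3 + 263.9) = 5.07 V.

V ≈ 5.07 V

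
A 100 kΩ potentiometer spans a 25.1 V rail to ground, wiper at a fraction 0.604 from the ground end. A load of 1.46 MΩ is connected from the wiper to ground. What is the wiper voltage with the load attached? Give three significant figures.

V ≈ 14.9 V

The wiper splits the pot into (1−α)R = 39.60 kΩ above and αR = 60.40 kΩ below.
Lower section ‖ load = 58.00 kΩ.
V_wiper = 25.1 × 58.00/(39.60 + 58.00) = 14.9 V.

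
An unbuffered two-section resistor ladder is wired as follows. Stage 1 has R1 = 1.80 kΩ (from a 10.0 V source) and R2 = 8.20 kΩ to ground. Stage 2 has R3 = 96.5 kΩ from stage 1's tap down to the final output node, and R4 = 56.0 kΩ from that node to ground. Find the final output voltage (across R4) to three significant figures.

Stage 2 presents R3+R4 = 152.5 kΩ as a load on stage 1's tap.
Stage 1's lower leg becomes R2‖(R3+R4) = 7.782 kΩ, so V_mid = 10.0 × 7.782/9.582 = 8.121 V.
Stage 2 is itself unloaded: V_out = V_mid × R4/(R3+R4) = 8.121 × 56.0/152.5 = 2.98 V.

V_out ≈ 2.98 V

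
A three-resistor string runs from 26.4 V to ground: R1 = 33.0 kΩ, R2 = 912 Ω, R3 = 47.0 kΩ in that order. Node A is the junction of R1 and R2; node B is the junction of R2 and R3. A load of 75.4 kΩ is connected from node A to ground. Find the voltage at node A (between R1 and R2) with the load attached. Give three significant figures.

Below node A the series string R2+R3 = 47910 Ω sits in parallel with the 75400 Ω load: 29300 Ω.
V_A = 26.4 × 29300/(33000 + 29300) = 12.4 V.

V ≈ 12.4 V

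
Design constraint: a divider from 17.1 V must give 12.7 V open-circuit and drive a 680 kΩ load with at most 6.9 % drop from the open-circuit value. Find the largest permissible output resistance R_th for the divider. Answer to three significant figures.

Loading drop = R_th/(R_th + R_L) ≤ 0.0690, so R_th ≤ R_L · ε/(1−ε) = 680 kΩ × 0.0690/0.9310 = 50.4 kΩ.

R_th ≤ 50.4 kΩ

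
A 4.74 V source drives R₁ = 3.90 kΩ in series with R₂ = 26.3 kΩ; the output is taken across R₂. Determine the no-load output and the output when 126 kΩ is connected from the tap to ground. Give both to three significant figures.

Open-circuit: V = 4.74 × 26.3/(3.90 + 26.3) = 4.13 V.
With the load, R₂ becomes R₂‖R_L = 21.76 kΩ, so V = 4.74 × 21.76/25.66 = 4.02 V.

Unloaded: 4.13 V; loaded: 4.02 V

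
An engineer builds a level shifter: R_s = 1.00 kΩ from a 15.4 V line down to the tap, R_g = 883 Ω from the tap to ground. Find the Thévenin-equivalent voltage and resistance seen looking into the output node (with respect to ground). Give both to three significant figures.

V_th = 7.22 V, R_th = 469 Ω

V_th is the open-circuit tap voltage: 15.4 × 883/(1000 + 883) = 7.22 V.
With the supply zeroed, R_s and R_g appear in parallel from the tap: R_th = R_s‖R_g = (1000 × 883)/1883 = 469 Ω.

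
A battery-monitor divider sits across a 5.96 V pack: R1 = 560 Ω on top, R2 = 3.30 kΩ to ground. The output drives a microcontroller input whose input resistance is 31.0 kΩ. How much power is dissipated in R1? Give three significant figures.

Total resistance from the source is R1 + (R2‖R_L) = 3543 Ω, so I = 5.96/3543 Ω = 1.682 mA.
P = I²·R1 = (1.682 mA)² × 560 Ω = 1.59 mW.

P ≈ 1.59 mW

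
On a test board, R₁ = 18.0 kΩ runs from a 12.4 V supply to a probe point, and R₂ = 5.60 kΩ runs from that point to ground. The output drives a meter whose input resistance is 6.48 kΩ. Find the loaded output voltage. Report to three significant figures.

The load sits in parallel with R₂: R₂‖R_L = (5.60 × 6.48) / (5.60 + 6.48) = 3.004 kΩ.
V_out = 12.4 × 3.004 / (18.0 + 3.004) = 12.4 × 3.004/21.00 = 1.77 V.

V_out ≈ 1.77 V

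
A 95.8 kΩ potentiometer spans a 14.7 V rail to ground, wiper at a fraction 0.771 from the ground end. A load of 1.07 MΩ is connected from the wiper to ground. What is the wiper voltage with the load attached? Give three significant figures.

The wiper splits the pot into (1−α)R = 21.94 kΩ above and αR = 73.86 kΩ below.
Lower section ‖ load = 69.09 kΩ.
V_wiper = 14.7 × 69.09/(21.94 + 69.09) = 11.2 V.

V ≈ 11.2 V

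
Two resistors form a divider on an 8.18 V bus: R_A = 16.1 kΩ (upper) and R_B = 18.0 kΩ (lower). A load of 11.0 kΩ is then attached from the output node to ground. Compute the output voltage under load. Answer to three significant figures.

The load sits in parallel with R_B: R_B‖R_L = (18.0 × 11.0) / (18.0 + 11.0) = 6.828 kΩ.
V_out = 8.18 × 6.828 / (16.1 + 6.828) = 8.18 × 6.828/22.93 = 2.44 V.

V_out ≈ 2.44 V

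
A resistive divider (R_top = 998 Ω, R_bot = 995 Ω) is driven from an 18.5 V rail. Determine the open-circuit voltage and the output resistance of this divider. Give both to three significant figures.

V_th = 9.24 V, R_th = 498 Ω

V_th is the open-circuit tap voltage: 18.5 × 995/(998 + 995) = 9.24 V.
With the supply zeroed, R_top and R_bot appear in parallel from the tap: R_th = R_top‖R_bot = (998 × 995)/1993 = 498 Ω.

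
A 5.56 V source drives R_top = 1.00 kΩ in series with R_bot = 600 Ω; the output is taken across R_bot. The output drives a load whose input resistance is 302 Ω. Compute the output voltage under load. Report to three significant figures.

The load sits in parallel with R_bot: R_bot‖R_L = (600 × 302) / (600 + 302) = 200.9 Ω.
V_out = 5.56 × 200.9 / (1000 + 200.9) = 5.56 × 200.9/1201 = 0.930 V.
(Unloaded it would have been 2.08 V.)

V_out ≈ 0.930 V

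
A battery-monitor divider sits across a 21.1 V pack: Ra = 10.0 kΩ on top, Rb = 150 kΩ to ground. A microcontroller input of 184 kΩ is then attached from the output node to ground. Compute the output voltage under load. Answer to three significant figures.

V_out ≈ 18.8 V

The load sits in parallel with Rb: Rb‖R_L = (150 × 184) / (150 + 184) = 82.63 kΩ.
V_out = 21.1 × 82.63 / (10.0 + 82.63) = 21.1 × 82.63/92.63 = 18.8 V.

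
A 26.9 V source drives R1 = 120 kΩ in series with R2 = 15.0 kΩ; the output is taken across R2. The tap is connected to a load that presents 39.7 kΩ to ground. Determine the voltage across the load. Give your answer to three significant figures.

The load sits in parallel with R2: R2‖R_L = (15.0 × 39.7) / (15.0 + 39.7) = 10.89 kΩ.
V_out = 26.9 × 10.89 / (120 + 10.89) = 26.9 × 10.89/130.9 = 2.24 V.

V_out ≈ 2.24 V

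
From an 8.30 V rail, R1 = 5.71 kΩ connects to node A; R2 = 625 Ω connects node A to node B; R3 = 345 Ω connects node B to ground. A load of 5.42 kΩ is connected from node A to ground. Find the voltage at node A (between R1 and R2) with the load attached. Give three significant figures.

Below node A the series string R2+R3 = 970.0 Ω sits in parallel with the 5420 Ω load: 822.8 Ω.
V_A = 8.30 × 822.8/(5710 + 822.8) = 1.05 V.

V ≈ 1.05 V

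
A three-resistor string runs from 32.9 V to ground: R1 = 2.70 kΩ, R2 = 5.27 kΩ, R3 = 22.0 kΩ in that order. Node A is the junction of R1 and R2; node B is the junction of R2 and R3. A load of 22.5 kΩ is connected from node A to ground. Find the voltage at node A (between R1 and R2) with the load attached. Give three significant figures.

V ≈ 27.0 V

Below node A the series string R2+R3 = 27.27 kΩ sits in parallel with the 22.5 kΩ load: 12.33 kΩ.
V_A = 32.9 × 12.33/(2.70 + 12.33) = 27.0 V.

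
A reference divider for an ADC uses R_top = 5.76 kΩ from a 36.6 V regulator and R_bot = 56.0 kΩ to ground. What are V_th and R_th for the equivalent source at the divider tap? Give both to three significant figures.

V_th is the open-circuit tap voltage: 36.6 × 56.0/(5.76 + 56.0) = 33.2 V.
With the supply zeroed, R_top and R_bot appear in parallel from the tap: R_th = R_top‖R_bot = (5.76 × 56.0)/61.76 = 5.22 kΩ.

V_th = 33.2 V, R_th = 5.22 kΩ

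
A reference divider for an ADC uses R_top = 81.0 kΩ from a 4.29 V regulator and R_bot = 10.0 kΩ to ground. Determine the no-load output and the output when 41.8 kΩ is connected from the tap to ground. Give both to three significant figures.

Unloaded: 0.471 V; loaded: 0.389 V

Open-circuit: V = 4.29 × 10.0/(81.0 + 10.0) = 0.471 V.
With the load, R_bot becomes R_bot‖R_L = 8.069 kΩ, so V = 4.29 × 8.069/89.07 = 0.389 V.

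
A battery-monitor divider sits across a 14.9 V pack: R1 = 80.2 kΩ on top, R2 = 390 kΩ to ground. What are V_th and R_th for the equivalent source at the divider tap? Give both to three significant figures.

V_th is the open-circuit tap voltage: 14.9 × 390/(80.2 + 390) = 12.4 V.
With the supply zeroed, R1 and R2 appear in parallel from the tap: R_th = R1‖R2 = (80.2 × 390)/470.2 = 66.5 kΩ.

V_th = 12.4 V, R_th = 66.5 kΩ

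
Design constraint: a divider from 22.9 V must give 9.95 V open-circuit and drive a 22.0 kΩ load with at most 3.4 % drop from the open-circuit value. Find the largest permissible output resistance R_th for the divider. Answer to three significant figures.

Loading drop = R_th/(R_th + R_L) ≤ 0.0340, so R_th ≤ R_L · ε/(1−ε) = 22.0 kΩ × 0.0340/0.9660 = 774 Ω.

R_th ≤ 774 Ω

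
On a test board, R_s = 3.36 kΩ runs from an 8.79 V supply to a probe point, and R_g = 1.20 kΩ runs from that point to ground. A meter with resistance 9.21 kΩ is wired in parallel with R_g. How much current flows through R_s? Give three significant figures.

I ≈ 1.99 mA

R_g‖R_L = 1.062 kΩ, so the source sees R_s + R_g‖R_L = 4.422 kΩ.
I = 8.79 V / 4.422 kΩ = 1.99 mA.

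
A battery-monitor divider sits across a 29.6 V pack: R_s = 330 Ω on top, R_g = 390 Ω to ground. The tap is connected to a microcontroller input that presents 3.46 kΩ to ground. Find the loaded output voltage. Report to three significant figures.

The load sits in parallel with R_g: R_g‖R_L = (390 × 3460) / (390 + 3460) = 350.5 Ω.
V_out = 29.6 × 350.5 / (330 + 350.5) = 29.6 × 350.5/680.5 = 15.2 V.

V_out ≈ 15.2 V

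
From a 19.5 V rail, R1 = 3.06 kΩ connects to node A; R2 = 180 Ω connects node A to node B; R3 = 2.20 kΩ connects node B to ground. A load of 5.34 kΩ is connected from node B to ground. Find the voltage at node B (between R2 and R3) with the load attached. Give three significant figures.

V ≈ 6.33 V

At node B, R3 is in parallel with the load: R3‖R_L = 1558 Ω.
Below node A the resistance is R2 + (R3‖R_L) = 1738 Ω, so V_A = 19.5 × 1738/4798 = 7.064 V.
Then V_B = V_A × (R3‖R_L)/(R2 + R3‖R_L) = 7.064 × 1558/1738 = 6.33 V.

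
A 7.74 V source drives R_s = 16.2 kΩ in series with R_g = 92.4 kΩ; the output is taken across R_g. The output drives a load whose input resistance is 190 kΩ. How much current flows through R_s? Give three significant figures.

I ≈ 0.0988 mA

R_g‖R_L = 62.17 kΩ, so the source sees R_s + R_g‖R_L = 78.37 kΩ.
I = 7.74 V / 78.37 kΩ = 0.0988 mA.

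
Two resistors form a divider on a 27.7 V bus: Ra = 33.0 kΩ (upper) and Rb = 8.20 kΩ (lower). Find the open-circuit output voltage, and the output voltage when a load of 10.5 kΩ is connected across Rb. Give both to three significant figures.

Open-circuit: V = 27.7 × 8.20/(33.0 + 8.20) = 5.51 V.
With the load, Rb becomes Rb‖R_L = 4.604 kΩ, so V = 27.7 × 4.604/37.60 = 3.39 V.

Unloaded: 5.51 V; loaded: 3.39 V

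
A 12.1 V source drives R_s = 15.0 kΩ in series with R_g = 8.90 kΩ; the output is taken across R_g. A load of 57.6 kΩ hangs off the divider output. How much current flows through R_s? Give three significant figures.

R_g‖R_L = 7.709 kΩ, so the source sees R_s + R_g‖R_L = 22.71 kΩ.
I = 12.1 V / 22.71 kΩ = 0.533 mA.

I ≈ 0.533 mA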